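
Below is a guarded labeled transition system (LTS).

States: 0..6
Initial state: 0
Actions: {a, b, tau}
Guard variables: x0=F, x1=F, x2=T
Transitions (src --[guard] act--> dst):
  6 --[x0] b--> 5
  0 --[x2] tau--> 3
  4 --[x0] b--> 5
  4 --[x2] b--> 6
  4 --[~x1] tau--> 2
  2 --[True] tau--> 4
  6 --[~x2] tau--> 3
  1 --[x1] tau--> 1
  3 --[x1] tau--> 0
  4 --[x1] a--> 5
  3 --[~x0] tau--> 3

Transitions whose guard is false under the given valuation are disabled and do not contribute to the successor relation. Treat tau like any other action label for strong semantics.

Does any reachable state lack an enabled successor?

R = {0,3}
  0: tau→3  [1 exit(s)]
  3: tau→3  [1 exit(s)]

Answer: DEADLOCK-FREE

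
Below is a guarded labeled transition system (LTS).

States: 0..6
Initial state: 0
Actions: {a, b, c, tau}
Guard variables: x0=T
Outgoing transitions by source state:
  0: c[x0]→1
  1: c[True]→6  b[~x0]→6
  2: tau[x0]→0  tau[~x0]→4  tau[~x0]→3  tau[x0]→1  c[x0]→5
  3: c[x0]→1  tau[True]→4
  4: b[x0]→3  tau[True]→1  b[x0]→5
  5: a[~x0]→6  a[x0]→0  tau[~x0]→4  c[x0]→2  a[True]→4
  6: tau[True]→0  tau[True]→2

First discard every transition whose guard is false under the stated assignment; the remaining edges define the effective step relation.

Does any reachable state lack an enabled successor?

Answer: DEADLOCK-FREE

Analysis:
R = {0,1,2,3,4,5,6}
  0: c→1  [1 out]
  1: c→6  [1 out]
  2: c→5  tau→0  tau→1  [3 out]
  3: c→1  tau→4  [2 out]
  4: b→3  b→5  tau→1  [3 out]
  5: a→0  a→4  c→2  [3 out]
  6: tau→0  tau→2  [2 out]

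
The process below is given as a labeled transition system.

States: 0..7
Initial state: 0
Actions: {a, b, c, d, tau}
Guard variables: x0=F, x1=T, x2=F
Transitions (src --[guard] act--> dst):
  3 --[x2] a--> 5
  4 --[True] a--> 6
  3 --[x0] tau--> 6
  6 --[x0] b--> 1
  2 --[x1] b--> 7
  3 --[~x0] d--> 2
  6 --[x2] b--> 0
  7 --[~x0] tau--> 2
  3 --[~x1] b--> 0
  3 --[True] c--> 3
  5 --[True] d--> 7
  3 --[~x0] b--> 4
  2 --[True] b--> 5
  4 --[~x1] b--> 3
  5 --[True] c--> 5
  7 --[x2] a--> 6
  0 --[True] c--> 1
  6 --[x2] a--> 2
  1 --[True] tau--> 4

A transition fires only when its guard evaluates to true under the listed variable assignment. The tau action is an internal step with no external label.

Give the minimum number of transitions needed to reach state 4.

Layered search for 4:
  L0 = {0}
  L1 = {1}
  L2 = {4}
4 enters at depth 2; path c·tau

Answer: 2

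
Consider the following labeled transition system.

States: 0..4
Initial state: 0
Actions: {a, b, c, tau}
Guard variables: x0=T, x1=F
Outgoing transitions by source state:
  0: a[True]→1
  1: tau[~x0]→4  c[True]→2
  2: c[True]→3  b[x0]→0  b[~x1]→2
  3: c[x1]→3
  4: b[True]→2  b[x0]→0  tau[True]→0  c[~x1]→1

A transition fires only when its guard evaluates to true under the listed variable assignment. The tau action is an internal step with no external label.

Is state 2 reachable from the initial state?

Answer: REACHABLE

Working:
Guard filter leaves 9 enabled edge(s).
L0 = {0}
L1 = {1}  total {0,1}
L2 = {2}  total {0,1,2}
L3 = {3}  total {0,1,2,3}
R = {0,1,2,3}
witness 2: a·c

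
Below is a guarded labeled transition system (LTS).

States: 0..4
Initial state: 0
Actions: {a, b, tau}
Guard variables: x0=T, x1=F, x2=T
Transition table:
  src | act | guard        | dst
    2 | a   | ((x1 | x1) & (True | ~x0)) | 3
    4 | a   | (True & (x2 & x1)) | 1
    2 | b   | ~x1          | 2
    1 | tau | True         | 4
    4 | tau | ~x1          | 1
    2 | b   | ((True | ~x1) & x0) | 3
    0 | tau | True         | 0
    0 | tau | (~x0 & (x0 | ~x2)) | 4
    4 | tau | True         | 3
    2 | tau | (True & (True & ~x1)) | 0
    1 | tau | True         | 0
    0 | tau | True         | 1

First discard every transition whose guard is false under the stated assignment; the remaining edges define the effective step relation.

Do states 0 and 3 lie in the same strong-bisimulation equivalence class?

Answer: NOT BISIMILAR

Working:
Refine partition for ~:
  P[0] = {{0,1,2,3,4}}
  P[1] = {{0,1,4},{2},{3}}
  P[2] = {{0,1},{2},{3},{4}}
  P[3] = {{0},{1},{2},{3},{4}}
stable after 4 split(s): 5 block(s)
class of 0: {0}; class of 3: {3}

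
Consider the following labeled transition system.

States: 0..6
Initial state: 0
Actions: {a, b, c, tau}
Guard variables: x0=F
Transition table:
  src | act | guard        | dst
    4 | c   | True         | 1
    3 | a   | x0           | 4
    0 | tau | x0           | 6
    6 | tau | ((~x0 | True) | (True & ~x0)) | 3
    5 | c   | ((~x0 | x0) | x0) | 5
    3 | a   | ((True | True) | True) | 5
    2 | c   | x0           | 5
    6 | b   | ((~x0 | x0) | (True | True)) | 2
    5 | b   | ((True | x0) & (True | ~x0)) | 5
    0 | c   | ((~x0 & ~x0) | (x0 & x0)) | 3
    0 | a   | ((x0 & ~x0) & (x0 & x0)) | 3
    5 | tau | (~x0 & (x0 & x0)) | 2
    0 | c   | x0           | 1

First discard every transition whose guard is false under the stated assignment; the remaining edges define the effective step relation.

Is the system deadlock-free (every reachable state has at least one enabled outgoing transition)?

R = {0,3,5}
  0: c→3  [deg 1]
  3: a→5  [deg 1]
  5: b→5  c→5  [deg 2]

Answer: DEADLOCK-FREE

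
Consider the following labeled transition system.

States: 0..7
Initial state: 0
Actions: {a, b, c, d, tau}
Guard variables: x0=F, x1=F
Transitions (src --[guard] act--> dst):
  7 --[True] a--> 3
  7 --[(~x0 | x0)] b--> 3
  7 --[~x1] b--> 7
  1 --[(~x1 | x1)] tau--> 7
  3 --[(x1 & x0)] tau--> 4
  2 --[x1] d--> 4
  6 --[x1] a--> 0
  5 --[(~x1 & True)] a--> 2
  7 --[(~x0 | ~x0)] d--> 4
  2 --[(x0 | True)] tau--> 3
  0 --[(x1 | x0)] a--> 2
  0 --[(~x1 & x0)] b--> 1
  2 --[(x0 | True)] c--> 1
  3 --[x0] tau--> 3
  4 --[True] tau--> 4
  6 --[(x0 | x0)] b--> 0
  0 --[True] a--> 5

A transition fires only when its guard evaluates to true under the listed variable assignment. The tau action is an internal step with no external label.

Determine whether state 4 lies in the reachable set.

Answer: REACHABLE

Working:
Guard filter leaves 10 enabled edge(s).
Layer 0: {0}
Layer 1: {5}  total {0,5}
Layer 2: {2}  total {0,2,5}
Layer 3: {1,3}  total {0,1,2,3,5}
Layer 4: {7}  total {0,1,2,3,5,7}
Layer 5: {4}  total {0,1,2,3,4,5,7}
R = {0,1,2,3,4,5,7}
witness 4: a·a·c·tau·d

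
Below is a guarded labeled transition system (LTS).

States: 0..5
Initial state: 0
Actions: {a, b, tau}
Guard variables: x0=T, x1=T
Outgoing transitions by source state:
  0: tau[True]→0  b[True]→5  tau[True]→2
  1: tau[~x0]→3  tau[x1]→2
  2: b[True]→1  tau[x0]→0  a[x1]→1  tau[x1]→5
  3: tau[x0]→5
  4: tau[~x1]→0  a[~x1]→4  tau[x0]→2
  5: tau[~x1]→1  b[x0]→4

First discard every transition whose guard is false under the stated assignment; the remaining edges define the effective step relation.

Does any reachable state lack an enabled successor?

Answer: DEADLOCK-FREE

Analysis:
Reach set: {0,1,2,4,5}
  0: b→5  tau→0  tau→2  [3 out]
  1: tau→2  [1 out]
  2: a→1  b→1  tau→0  tau→5  [4 out]
  4: tau→2  [1 out]
  5: b→4  [1 out]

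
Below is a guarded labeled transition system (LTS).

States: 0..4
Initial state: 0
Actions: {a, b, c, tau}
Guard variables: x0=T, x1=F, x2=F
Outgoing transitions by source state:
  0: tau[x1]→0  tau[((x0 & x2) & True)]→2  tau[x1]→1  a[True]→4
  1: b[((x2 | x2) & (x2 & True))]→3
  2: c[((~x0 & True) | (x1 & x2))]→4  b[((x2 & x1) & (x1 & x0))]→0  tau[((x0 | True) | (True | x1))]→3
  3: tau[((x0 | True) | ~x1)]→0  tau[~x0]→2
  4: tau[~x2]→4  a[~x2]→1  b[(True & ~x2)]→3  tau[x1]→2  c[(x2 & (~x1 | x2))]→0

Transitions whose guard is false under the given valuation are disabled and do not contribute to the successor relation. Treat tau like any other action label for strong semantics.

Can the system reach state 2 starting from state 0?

After dropping false guards: 6 live edges.
L0 = {0}
L1 = {4}  now seen {0,4}
L2 = {1,3}  now seen {0,1,3,4}
R = {0,1,3,4}

Answer: UNREACHABLE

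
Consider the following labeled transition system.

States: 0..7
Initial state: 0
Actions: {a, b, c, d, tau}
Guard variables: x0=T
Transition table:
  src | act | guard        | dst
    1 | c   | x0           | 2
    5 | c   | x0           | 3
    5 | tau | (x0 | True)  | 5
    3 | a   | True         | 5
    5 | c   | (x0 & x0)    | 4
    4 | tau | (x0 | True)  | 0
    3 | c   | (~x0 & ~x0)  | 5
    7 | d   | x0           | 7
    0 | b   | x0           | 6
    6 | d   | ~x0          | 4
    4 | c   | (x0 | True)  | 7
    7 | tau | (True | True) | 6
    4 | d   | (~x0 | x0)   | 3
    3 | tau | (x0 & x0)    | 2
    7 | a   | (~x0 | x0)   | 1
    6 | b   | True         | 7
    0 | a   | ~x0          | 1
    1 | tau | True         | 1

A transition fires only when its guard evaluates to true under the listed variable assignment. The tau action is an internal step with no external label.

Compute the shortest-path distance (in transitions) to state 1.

Answer: 3

Working:
Layered search for 1:
  depth 0: {0}
  depth 1: {6}
  depth 2: {7}
  depth 3: {1}
depth(1)=3, e.g. b·b·a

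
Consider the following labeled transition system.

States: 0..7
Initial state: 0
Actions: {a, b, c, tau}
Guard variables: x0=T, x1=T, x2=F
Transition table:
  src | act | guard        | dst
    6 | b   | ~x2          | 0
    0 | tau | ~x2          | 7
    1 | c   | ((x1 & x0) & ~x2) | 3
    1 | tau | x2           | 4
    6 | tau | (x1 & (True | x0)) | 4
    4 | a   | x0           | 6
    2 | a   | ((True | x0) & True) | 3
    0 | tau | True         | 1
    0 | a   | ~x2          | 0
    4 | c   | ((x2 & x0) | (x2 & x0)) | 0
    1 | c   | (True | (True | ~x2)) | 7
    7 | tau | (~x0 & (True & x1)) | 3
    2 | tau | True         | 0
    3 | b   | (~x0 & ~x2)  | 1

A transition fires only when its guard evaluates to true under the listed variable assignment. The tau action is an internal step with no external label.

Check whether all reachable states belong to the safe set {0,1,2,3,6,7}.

Allowed set {0,1,2,3,6,7}
R = {0,1,3,7}
  0: ok
  1: ok
  3: ok
  7: ok

Answer: INVARIANT HOLDS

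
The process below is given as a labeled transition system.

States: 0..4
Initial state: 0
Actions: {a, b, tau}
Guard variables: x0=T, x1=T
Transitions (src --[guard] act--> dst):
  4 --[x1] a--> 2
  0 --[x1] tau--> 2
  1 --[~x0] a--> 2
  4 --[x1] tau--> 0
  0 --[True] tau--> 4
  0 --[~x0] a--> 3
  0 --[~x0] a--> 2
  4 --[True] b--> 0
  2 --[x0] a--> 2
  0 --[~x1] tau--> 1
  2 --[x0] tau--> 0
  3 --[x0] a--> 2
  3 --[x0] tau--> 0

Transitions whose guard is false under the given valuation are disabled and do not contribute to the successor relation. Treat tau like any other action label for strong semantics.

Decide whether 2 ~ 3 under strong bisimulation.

Refine partition for ~:
  round 0: {{0,1,2,3,4}}
  round 1: {{0},{1},{2,3},{4}}
stable after 2 split(s): 4 block(s)
class of 2: {2,3}; class of 3: {2,3}

Answer: BISIMILAR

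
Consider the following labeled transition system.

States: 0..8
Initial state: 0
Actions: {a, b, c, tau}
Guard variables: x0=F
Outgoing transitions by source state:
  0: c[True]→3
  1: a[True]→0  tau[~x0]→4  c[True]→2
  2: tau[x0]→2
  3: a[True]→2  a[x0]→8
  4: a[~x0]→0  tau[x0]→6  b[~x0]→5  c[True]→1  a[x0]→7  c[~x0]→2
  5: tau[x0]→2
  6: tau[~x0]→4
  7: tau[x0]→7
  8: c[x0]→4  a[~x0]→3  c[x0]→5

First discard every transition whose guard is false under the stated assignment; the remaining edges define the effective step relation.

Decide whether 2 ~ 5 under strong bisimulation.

Answer: BISIMILAR

Analysis:
Bisimulation quotient by refinement:
  π0 = {{0,1,2,3,4,5,6,7,8}}
  π1 = {{0},{1},{2,5,7},{3,8},{4},{6}}
  π2 = {{0},{1},{2,5,7},{3},{4},{6},{8}}
stable after 3 split(s): 7 block(s)
[2]={2,5,7}  [5]={2,5,7}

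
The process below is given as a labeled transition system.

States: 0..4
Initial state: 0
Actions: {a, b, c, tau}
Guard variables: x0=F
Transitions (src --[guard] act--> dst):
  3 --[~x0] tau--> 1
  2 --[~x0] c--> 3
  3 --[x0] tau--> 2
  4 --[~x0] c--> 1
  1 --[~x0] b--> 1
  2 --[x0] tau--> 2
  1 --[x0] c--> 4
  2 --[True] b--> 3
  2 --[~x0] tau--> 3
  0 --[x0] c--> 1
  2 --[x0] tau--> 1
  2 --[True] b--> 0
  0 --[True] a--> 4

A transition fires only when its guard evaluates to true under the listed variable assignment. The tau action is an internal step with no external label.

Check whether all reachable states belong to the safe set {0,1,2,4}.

Safe = {0,1,2,4}
Reach set: {0,1,4}
  0: ✓
  1: ✓
  4: ✓

Answer: INVARIANT HOLDS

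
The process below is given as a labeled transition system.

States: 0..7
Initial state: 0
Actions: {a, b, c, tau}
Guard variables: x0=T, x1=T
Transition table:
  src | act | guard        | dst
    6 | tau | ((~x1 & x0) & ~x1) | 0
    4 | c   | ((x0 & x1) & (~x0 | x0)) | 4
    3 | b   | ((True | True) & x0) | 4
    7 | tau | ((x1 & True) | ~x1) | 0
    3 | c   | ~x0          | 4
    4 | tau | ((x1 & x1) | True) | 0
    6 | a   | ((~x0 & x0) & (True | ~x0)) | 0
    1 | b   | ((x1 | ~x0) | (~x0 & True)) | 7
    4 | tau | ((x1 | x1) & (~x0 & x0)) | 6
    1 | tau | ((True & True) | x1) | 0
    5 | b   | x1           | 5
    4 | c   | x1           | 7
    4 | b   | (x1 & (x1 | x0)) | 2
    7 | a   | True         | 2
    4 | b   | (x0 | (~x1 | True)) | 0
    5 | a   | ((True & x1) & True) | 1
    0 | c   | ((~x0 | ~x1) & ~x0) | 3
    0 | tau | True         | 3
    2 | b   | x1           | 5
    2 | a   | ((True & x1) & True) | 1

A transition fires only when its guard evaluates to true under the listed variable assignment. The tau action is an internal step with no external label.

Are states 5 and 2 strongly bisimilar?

Answer: BISIMILAR

Working:
Compute ~ classes (split until stable):
  round 0: {{0,1,2,3,4,5,6,7}}
  round 1: {{0},{1},{2,5},{3},{4},{6},{7}}
stable after 2 split(s): 7 block(s)
5∈{2,5}, 2∈{2,5}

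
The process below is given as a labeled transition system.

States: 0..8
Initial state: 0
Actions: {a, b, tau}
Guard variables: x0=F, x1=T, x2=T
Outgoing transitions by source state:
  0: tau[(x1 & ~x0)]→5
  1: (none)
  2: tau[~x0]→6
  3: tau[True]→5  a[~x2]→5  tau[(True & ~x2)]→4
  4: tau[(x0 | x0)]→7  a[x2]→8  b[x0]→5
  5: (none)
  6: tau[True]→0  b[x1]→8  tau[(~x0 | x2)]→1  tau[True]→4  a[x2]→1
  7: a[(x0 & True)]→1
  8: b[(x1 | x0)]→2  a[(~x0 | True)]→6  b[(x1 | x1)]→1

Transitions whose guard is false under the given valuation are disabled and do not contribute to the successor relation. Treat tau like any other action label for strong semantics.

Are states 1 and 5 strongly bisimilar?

Answer: BISIMILAR

Trace:
Refine partition for ~:
  round 0: {{0,1,2,3,4,5,6,7,8}}
  round 1: {{0,2,3},{1,5,7},{4},{6},{8}}
  round 2: {{0,3},{1,5,7},{2},{4},{6},{8}}
Fixed point at round 3; 6 class(es).
1∈{1,5,7}, 5∈{1,5,7}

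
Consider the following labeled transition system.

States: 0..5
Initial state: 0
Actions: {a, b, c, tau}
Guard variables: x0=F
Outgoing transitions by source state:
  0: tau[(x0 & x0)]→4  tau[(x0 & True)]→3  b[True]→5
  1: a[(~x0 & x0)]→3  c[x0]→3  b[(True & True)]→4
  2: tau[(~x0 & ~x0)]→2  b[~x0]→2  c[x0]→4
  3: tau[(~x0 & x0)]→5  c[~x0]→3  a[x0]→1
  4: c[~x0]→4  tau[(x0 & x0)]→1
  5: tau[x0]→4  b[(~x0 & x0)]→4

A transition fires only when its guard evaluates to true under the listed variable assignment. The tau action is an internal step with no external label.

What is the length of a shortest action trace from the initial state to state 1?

Answer: UNREACHABLE

Trace:
Layered search for 1:
  depth 0: {0}
  depth 1: {5}
1 never appears.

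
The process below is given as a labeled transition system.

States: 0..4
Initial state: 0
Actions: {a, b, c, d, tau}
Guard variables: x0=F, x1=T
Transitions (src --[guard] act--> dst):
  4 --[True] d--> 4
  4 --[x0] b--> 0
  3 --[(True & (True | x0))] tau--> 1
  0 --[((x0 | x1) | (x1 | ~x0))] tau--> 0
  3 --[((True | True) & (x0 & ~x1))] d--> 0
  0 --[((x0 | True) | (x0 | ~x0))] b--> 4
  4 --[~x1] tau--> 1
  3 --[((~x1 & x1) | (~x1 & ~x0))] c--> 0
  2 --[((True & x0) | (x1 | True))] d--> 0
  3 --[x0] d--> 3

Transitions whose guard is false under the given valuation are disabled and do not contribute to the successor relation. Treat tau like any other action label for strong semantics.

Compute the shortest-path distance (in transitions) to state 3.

Answer: UNREACHABLE

Analysis:
BFS to 3:
  Layer 0: {0}
  Layer 1: {4}
3 never appears.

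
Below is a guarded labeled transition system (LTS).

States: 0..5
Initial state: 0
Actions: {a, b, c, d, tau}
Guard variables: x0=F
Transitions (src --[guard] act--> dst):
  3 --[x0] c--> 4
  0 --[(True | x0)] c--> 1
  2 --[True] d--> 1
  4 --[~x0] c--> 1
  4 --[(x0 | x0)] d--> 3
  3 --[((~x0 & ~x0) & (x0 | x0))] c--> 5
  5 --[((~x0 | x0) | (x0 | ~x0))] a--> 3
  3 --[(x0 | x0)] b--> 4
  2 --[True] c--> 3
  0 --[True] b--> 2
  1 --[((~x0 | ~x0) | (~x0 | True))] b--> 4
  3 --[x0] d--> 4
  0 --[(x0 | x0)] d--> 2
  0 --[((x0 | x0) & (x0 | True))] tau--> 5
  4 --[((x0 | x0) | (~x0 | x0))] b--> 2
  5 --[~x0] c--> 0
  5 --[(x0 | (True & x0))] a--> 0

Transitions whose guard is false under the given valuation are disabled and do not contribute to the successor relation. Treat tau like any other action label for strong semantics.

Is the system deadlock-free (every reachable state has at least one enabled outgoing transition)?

Answer: DEADLOCK at state 3

Working:
Reachable = {0,1,2,3,4}
  0: b→2  c→1  [2 exit(s)]
  1: b→4  [1 exit(s)]
  2: c→3  d→1  [2 exit(s)]
  3: ∅  [STUCK]
  4: b→2  c→1  [2 exit(s)]
Path to 3: b·c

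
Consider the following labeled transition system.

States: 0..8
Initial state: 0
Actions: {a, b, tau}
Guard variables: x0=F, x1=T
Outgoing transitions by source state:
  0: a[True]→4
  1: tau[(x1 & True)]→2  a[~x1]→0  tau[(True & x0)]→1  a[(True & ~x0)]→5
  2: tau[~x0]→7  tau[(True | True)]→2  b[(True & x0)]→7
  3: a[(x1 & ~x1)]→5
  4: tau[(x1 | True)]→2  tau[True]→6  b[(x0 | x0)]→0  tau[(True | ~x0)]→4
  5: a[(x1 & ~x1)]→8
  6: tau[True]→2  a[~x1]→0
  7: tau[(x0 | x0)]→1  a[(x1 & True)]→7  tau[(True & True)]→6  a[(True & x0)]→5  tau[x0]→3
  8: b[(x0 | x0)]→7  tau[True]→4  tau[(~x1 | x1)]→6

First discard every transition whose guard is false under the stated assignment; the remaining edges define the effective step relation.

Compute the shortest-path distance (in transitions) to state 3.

Answer: UNREACHABLE

Trace:
Layered search for 3:
  depth 0: {0}
  depth 1: {4}
  depth 2: {2,6}
  depth 3: {7}
3 never appears.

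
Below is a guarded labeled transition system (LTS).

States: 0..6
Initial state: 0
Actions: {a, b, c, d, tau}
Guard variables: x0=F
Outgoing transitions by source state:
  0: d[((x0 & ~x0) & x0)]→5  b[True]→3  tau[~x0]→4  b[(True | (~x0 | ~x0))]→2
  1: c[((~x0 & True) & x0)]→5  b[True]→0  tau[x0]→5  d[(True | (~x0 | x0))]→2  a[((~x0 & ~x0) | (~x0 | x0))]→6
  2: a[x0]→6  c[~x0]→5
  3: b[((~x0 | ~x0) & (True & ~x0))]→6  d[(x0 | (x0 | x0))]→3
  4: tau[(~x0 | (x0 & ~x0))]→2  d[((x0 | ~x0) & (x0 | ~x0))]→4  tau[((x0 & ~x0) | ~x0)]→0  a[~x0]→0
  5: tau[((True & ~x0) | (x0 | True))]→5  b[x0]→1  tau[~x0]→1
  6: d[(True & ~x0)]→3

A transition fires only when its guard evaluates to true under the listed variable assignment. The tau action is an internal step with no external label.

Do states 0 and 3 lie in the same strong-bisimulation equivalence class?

Answer: NOT BISIMILAR

Working:
Compute ~ classes (split until stable):
  P[0] = {{0,1,2,3,4,5,6}}
  P[1] = {{0},{1},{2},{3},{4},{5},{6}}
Fixed point at round 2; 7 class(es).
0∈{0}, 3∈{3}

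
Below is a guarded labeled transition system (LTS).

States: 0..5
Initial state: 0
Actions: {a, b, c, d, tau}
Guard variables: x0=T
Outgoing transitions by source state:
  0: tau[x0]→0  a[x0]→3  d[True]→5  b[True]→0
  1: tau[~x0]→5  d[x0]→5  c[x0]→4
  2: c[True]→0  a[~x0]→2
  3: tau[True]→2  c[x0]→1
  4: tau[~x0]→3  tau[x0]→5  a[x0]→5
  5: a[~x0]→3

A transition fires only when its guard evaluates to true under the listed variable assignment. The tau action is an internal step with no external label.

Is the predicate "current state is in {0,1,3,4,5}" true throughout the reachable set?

Inv-set: {0,1,3,4,5}
R = {0,1,2,3,4,5}
  0: ok
  1: ok
  2: outside
  3: ok
  4: ok
  5: ok
witness against invariant: a·tau → 2

Answer: INVARIANT VIOLATED at state 2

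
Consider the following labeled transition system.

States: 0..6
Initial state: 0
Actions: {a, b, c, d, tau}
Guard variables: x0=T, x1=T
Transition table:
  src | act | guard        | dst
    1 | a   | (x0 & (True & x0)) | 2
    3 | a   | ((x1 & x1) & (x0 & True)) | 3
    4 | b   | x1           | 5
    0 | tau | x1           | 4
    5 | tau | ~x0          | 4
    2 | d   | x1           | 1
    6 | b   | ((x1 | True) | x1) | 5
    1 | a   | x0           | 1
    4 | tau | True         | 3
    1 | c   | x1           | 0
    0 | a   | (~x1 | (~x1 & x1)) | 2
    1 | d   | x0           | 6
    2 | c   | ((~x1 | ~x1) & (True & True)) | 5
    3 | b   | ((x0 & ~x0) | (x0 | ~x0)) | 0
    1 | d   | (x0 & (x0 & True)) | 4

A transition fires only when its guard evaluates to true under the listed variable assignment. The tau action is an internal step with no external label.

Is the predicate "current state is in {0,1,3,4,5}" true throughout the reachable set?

Answer: INVARIANT HOLDS

Analysis:
Safe = {0,1,3,4,5}
Reachable = {0,3,4,5}
  0: safe
  3: safe
  4: safe
  5: safe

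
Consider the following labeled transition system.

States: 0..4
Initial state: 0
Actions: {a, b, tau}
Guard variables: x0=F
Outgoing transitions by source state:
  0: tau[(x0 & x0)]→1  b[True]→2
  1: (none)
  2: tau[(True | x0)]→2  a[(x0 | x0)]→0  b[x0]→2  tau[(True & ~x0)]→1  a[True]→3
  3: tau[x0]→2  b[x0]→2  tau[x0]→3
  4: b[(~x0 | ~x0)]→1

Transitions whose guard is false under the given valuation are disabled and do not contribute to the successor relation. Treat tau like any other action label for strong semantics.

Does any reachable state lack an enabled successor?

Reach set: {0,1,2,3}
  0: b→2  [deg 1]
  1: ∅  [deadlock]
  2: a→3  tau→1  tau→2  [deg 3]
  3: ∅  [deadlock]
trace reaching 1: b·tau

Answer: DEADLOCK at state 1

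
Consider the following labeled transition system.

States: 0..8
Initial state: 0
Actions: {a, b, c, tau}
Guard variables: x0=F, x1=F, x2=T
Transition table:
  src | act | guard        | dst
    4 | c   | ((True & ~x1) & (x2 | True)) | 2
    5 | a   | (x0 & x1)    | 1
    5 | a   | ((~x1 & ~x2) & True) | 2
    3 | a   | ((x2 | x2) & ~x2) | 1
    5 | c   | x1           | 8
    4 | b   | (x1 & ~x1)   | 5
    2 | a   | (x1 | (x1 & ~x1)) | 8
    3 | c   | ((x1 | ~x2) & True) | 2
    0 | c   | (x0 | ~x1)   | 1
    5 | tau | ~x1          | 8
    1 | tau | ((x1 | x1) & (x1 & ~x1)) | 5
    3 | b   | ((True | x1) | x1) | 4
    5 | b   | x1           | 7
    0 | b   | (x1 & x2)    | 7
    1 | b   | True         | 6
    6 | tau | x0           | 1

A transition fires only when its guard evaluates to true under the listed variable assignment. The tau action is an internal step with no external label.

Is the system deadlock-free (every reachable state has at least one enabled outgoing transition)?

Answer: DEADLOCK at state 6

Trace:
Reach set: {0,1,6}
  0: c→1  [1 exit(s)]
  1: b→6  [1 exit(s)]
  6: ∅  [STUCK]
Path to 6: c·b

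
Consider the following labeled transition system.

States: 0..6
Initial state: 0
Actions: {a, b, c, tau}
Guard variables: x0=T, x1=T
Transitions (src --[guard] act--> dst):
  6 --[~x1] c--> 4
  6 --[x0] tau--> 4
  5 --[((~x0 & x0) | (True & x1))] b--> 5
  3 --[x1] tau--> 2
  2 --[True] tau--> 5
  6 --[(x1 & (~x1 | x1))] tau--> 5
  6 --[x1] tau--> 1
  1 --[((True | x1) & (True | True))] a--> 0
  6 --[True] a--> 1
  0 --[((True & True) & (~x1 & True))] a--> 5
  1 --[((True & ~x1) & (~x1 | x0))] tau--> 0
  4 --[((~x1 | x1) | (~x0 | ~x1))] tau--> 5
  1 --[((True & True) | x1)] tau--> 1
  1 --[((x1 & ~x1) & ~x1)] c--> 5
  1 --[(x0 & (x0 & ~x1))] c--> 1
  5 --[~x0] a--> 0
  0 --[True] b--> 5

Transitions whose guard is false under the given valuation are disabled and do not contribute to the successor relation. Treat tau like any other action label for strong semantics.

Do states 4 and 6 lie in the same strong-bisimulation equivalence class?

Answer: NOT BISIMILAR

Working:
Compute ~ classes (split until stable):
  P[0] = {{0,1,2,3,4,5,6}}
  P[1] = {{0,5},{1,6},{2,3,4}}
  P[2] = {{0,5},{1},{2,4},{3},{6}}
5 equivalence class(es) (converged in 3)
[4]={2,4}  [6]={6}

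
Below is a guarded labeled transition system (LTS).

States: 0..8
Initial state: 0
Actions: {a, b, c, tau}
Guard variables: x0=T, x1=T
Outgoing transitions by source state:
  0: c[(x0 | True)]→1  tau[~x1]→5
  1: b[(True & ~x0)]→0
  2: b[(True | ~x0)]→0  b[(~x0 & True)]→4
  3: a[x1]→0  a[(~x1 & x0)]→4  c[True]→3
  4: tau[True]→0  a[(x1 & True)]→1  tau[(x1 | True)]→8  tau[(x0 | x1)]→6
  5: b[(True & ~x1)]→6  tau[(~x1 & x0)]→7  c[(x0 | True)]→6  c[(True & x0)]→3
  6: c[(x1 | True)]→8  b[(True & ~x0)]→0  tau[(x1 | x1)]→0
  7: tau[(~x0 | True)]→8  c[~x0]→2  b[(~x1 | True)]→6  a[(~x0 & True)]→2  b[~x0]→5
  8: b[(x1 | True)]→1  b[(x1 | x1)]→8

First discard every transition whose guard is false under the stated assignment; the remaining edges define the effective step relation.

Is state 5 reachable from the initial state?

Answer: UNREACHABLE

Trace:
Guard filter leaves 16 enabled edge(s).
L0 = {0}
L1 = {1}  total {0,1}
Reach set: {0,1}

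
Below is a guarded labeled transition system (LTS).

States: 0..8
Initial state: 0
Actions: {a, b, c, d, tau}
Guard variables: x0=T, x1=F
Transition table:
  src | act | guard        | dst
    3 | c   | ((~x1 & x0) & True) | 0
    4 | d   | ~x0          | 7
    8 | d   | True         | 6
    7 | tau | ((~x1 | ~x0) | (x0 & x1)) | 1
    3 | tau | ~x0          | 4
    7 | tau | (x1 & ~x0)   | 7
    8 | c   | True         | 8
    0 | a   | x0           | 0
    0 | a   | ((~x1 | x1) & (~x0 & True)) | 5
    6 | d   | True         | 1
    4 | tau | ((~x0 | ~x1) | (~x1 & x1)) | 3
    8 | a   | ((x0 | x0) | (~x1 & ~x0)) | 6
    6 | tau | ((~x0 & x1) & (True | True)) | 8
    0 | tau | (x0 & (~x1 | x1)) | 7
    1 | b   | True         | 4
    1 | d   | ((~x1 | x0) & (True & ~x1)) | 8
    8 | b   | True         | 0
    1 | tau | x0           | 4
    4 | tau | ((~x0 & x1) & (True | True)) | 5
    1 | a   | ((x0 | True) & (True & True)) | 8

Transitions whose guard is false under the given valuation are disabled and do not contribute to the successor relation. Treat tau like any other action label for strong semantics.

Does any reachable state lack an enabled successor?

Answer: DEADLOCK-FREE

Analysis:
Reach set: {0,1,3,4,6,7,8}
  0: a→0  tau→7  [deg 2]
  1: a→8  b→4  d→8  tau→4  [deg 4]
  3: c→0  [deg 1]
  4: tau→3  [deg 1]
  6: d→1  [deg 1]
  7: tau→1  [deg 1]
  8: a→6  b→0  c→8  d→6  [deg 4]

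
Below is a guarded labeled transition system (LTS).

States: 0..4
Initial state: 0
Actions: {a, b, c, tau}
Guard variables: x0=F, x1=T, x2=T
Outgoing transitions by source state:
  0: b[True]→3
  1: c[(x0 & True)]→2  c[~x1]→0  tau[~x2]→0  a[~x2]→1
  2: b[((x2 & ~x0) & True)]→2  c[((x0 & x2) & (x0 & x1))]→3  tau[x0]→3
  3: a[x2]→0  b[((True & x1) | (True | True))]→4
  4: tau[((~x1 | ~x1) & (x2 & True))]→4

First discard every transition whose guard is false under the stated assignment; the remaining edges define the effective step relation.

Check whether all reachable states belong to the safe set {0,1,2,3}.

Safe = {0,1,2,3}
R = {0,3,4}
  0: ✓
  3: ✓
  4: ✗ unsafe
witness against invariant: b·b → 4

Answer: INVARIANT VIOLATED at state 4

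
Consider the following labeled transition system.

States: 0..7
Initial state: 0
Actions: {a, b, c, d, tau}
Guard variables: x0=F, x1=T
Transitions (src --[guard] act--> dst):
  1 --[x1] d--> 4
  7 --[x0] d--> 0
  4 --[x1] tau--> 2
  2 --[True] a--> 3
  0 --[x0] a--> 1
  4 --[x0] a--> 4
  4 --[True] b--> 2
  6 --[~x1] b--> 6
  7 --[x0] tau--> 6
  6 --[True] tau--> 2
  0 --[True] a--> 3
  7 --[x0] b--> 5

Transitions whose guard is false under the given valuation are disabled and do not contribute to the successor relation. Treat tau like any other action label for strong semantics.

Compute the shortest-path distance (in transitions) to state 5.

Answer: UNREACHABLE

Analysis:
BFS to 5:
  L0 = {0}
  L1 = {3}
5 never appears.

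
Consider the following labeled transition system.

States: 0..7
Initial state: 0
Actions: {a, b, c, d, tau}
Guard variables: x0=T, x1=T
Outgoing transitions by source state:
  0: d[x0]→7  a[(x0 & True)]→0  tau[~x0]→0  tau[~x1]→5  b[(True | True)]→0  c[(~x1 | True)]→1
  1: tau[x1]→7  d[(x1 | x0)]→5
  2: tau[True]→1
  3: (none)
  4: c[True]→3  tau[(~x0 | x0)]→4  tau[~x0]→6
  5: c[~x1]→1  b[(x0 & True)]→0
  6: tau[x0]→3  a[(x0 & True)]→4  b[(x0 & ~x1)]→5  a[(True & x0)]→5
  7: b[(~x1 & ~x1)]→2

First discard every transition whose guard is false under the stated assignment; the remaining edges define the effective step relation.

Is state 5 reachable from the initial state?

After dropping false guards: 13 live edges.
Layer 0: {0}
Layer 1: {1,7}  cumulative {0,1,7}
Layer 2: {5}  cumulative {0,1,5,7}
R = {0,1,5,7}
witness 5: c·d

Answer: REACHABLE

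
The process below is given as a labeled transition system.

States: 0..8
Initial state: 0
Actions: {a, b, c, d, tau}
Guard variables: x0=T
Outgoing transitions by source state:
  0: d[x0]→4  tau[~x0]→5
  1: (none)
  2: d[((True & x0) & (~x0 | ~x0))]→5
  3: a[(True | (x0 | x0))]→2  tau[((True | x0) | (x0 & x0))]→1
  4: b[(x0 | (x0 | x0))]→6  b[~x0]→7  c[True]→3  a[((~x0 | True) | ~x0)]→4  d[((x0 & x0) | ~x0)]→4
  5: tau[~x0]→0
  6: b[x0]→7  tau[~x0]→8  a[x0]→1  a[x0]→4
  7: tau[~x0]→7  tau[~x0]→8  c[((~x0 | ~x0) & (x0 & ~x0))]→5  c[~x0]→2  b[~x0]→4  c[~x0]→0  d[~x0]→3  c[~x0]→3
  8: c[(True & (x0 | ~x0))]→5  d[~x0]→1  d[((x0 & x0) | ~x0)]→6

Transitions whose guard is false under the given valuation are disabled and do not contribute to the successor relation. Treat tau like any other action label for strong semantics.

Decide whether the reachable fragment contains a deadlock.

Reachable = {0,1,2,3,4,6,7}
  0: d→4  [1 out]
  1: ∅  [STUCK]
  2: ∅  [STUCK]
  3: a→2  tau→1  [2 out]
  4: a→4  b→6  c→3  d→4  [4 out]
  6: a→1  a→4  b→7  [3 out]
  7: ∅  [STUCK]
trace reaching 1: d·b·a

Answer: DEADLOCK at state 1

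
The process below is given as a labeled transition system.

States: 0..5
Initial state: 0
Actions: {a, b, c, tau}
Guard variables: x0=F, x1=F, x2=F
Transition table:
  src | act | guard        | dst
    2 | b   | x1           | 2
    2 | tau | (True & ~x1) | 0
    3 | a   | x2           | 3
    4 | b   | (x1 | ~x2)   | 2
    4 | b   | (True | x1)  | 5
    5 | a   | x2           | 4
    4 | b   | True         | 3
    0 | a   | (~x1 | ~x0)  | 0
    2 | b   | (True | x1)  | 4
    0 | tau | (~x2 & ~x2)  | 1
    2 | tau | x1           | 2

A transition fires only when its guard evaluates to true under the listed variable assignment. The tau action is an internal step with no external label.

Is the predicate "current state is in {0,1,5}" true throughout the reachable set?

Answer: INVARIANT HOLDS

Trace:
Safe = {0,1,5}
R = {0,1}
  0: ✓
  1: ✓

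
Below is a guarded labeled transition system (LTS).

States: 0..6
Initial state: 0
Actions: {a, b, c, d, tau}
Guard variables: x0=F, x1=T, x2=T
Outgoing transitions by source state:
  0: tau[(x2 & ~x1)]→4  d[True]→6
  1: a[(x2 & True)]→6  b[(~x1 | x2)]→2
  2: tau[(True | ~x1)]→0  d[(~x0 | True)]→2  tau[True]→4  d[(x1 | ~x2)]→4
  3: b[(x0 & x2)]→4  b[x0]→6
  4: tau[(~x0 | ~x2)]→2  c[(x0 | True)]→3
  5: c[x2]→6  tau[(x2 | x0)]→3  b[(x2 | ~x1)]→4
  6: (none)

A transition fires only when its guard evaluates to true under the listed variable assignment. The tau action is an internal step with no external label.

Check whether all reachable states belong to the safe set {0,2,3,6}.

Answer: INVARIANT HOLDS

Trace:
Allowed set {0,2,3,6}
R = {0,6}
  0: ok
  6: ok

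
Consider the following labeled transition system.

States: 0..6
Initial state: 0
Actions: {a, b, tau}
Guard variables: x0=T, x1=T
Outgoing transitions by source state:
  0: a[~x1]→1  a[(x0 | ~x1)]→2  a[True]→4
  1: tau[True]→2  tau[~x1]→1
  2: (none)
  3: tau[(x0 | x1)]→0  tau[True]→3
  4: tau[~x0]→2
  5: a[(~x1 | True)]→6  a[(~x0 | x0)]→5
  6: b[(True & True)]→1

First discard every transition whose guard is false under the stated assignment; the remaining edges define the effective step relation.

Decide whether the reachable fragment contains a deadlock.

Reachable = {0,2,4}
  0: a→2  a→4  [2 exit(s)]
  2: ∅  [deadlock]
  4: ∅  [deadlock]
Path to 2: a

Answer: DEADLOCK at state 2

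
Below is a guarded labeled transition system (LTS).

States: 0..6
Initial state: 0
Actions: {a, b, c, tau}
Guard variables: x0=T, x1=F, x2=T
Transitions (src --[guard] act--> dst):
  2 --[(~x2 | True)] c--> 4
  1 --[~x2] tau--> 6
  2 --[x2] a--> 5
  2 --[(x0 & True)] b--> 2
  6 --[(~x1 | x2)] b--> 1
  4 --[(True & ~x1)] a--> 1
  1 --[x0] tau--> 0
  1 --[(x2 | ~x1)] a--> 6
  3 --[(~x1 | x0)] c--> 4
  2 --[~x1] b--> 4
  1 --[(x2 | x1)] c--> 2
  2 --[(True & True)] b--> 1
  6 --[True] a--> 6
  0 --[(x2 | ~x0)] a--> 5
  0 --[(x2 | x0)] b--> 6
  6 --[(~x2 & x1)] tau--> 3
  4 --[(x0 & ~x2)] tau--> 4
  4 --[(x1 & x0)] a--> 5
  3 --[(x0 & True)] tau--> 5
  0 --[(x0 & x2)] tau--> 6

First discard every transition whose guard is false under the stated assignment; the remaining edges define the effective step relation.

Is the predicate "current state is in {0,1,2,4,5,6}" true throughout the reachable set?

Answer: INVARIANT HOLDS

Analysis:
Inv-set: {0,1,2,4,5,6}
R = {0,1,2,4,5,6}
  0: safe
  1: safe
  2: safe
  4: safe
  5: safe
  6: safe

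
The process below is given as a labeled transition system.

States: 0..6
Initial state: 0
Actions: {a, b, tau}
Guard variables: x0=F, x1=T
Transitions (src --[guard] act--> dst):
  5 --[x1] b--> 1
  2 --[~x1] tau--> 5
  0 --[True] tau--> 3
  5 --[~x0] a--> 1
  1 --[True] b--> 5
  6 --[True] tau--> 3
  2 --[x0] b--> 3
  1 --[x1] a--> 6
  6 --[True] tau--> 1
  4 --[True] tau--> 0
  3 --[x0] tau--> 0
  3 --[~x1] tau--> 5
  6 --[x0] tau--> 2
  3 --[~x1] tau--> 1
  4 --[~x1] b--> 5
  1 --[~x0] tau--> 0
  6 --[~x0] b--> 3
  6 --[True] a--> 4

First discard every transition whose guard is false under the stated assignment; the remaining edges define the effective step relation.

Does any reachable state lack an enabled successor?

Answer: DEADLOCK at state 3

Analysis:
R = {0,3}
  0: tau→3  [1 exit(s)]
  3: ∅  [deadlock]
Path to 3: tau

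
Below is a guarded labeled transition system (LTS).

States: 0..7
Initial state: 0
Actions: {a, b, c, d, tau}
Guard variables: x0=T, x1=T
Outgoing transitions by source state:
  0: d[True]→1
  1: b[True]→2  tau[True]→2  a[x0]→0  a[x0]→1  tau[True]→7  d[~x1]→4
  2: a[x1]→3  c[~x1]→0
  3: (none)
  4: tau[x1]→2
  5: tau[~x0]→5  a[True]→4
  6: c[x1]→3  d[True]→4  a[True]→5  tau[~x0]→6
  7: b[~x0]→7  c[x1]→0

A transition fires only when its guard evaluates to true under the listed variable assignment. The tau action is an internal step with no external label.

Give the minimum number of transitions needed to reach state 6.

Answer: UNREACHABLE

Working:
BFS to 6:
  L0 = {0}
  L1 = {1}
  L2 = {2,7}
  L3 = {3}
6 never appears.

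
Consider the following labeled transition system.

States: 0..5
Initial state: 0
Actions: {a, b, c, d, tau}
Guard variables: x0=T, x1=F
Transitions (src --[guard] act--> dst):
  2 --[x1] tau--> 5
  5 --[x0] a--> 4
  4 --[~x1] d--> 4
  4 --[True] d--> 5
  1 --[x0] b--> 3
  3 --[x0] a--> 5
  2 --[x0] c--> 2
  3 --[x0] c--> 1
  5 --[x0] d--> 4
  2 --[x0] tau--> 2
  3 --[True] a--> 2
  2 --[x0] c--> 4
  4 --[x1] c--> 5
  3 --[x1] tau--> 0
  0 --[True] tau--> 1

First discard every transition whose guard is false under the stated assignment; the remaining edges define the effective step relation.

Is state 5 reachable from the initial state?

Answer: REACHABLE

Trace:
After dropping false guards: 12 live edges.
depth 0: {0}
depth 1: {1}  now seen {0,1}
depth 2: {3}  now seen {0,1,3}
depth 3: {2,5}  now seen {0,1,2,3,5}
depth 4: {4}  now seen {0,1,2,3,4,5}
Reach set: {0,1,2,3,4,5}
trace reaching 5: tau·b·a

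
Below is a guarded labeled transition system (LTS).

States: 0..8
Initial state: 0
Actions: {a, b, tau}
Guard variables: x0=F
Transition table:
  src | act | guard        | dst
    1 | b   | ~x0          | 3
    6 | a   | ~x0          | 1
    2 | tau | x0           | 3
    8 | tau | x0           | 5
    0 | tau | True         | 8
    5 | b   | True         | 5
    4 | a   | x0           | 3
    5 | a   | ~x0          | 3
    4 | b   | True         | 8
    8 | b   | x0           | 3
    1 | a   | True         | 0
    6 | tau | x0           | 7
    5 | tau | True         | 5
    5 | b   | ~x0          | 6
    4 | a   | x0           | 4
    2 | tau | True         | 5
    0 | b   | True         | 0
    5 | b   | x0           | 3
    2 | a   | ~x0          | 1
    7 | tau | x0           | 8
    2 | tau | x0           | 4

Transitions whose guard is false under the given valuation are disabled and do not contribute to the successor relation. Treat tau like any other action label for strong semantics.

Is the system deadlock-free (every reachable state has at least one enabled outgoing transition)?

Reach set: {0,8}
  0: b→0  tau→8  [2 out]
  8: ∅  [deadlock]
Path to 8: tau

Answer: DEADLOCK at state 8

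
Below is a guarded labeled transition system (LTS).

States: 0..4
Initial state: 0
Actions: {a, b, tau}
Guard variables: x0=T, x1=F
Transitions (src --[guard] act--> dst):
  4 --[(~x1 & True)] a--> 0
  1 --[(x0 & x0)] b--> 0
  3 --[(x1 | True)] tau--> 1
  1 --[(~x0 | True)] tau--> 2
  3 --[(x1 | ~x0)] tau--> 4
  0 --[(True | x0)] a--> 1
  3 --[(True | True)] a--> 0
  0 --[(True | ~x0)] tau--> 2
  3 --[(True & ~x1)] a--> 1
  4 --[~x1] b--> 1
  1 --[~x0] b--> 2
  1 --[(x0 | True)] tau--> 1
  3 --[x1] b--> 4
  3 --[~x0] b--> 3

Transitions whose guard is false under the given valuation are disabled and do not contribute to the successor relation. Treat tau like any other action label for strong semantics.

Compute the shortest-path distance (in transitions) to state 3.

Answer: UNREACHABLE

Working:
Layered search for 3:
  Layer 0: {0}
  Layer 1: {1,2}
3 never appears.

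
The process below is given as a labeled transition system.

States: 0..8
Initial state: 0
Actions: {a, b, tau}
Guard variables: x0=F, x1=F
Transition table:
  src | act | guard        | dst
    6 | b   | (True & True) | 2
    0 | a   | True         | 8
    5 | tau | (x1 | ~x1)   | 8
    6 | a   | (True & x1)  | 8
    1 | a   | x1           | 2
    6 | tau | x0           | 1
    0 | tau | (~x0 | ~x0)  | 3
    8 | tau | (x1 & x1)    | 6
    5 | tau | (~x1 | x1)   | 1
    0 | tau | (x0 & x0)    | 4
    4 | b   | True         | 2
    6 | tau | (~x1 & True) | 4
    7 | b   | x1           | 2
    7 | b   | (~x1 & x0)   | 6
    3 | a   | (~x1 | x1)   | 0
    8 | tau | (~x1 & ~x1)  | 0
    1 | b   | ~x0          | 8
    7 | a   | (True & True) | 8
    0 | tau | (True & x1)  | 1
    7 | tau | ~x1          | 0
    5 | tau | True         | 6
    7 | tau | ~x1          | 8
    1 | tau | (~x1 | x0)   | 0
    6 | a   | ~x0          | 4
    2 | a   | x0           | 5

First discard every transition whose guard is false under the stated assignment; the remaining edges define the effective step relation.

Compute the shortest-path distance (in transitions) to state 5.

Layered search for 5:
  Layer 0: {0}
  Layer 1: {3,8}
5 never appears.

Answer: UNREACHABLE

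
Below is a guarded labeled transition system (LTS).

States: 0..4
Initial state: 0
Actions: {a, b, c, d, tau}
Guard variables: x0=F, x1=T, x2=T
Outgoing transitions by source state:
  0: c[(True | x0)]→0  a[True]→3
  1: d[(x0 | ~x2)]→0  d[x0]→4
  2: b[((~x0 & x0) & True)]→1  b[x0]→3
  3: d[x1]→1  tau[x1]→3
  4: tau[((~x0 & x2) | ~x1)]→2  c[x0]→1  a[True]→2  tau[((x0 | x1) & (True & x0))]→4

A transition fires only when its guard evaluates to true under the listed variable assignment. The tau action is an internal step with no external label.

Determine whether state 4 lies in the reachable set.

Answer: UNREACHABLE

Analysis:
Guard filter leaves 6 enabled edge(s).
depth 0: {0}
depth 1: {3}  now seen {0,3}
depth 2: {1}  now seen {0,1,3}
Reachable = {0,1,3}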